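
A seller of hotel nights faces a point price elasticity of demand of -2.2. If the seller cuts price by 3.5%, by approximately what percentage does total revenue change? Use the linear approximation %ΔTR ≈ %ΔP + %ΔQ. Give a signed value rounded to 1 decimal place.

%ΔQ ≈ Ed × %ΔP = (-2.2) × (-3.5%) = +7.7000%
%ΔTR ≈ %ΔP + %ΔQ = (-3.5%) + (+7.7000%) = +4.2000%

+4.2%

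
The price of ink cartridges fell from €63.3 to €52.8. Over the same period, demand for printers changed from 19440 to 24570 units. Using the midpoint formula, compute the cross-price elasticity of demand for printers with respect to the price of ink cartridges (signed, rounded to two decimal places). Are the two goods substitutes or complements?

%ΔQ_{printers} = (24570 − 19440)/avg = 5130/22005 = 0.233128…
%ΔP_{ink cartridges} = (52.8 − 63.3)/avg = -10.5/58.05 = -0.180878…
E_cross = (5130/22005) / (-10.5/58.05) = -1.2888…
E_cross < 0 ⇒ the goods are complements.

-1.29; complements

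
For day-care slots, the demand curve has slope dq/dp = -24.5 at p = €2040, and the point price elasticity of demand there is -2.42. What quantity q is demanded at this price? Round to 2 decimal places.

20652.89

Ed = (dq/dp)·(p/q) ⇒ q = (dq/dp)·p/Ed = (-24.5)·2040/(-2.42) = 20652.8925…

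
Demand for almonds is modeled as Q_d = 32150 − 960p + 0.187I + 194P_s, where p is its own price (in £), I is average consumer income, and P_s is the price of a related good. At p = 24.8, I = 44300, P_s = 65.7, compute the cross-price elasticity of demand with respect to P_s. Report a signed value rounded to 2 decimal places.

At the given values, Q_d = 32150 − 960(24.8) + 0.187(44300) + 194(65.7) = 29371.9.
∂Q_d/∂P_s = 194.
E = (194) × (65.7/29371.9) = 0.4339…

0.43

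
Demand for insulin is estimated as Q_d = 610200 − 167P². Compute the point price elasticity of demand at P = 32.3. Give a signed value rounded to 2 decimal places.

dQ_d/dP = −2·167·P = -10788.2. At P = 32.3, Q_d = 435970.57.
Ed = (dQ_d/dP)·(P/Q_d) = (-10788.2) × (32.3/435970.57) = -0.7992…

-0.80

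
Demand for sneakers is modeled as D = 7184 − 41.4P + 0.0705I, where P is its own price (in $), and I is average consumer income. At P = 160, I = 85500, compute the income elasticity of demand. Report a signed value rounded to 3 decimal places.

0.915

At the given values, D = 7184 − 41.4(160) + 0.0705(85500) = 6587.75.
∂D/∂I = 0.0705.
E = (0.0705) × (85500/6587.75) = 0.91499…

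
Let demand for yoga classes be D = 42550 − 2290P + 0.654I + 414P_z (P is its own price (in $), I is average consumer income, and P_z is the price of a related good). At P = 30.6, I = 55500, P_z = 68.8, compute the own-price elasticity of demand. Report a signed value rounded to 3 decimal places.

-1.881

At the given values, D = 42550 − 2290(30.6) + 0.654(55500) + 414(68.8) = 37256.2.
∂D/∂P = −2290.
E = (-2290) × (30.6/37256.2) = -1.88086…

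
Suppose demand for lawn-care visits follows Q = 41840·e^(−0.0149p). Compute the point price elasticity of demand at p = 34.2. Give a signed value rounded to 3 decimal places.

dQ/dp = −0.0149·Q = -374.516. At p = 34.2, Q = 25135.3.
Ed = (dQ/dp)·(p/Q) = (-374.516) × (34.2/25135.3) = -0.50958

-0.510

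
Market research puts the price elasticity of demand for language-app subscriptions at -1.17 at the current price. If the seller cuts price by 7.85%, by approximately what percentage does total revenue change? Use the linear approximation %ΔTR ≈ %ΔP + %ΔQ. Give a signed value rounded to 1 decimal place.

%ΔQ ≈ Ed × %ΔP = (-1.17) × (-7.85%) = +9.1845%
%ΔTR ≈ %ΔP + %ΔQ = (-7.85%) + (+9.1845%) = +1.3345%

+1.3%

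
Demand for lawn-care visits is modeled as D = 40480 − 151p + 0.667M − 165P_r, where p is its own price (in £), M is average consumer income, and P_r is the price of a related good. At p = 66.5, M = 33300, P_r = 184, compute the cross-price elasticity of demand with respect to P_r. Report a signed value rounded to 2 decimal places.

-1.36

At the given values, D = 40480 − 151(66.5) + 0.667(33300) − 165(184) = 22289.6.
∂D/∂P_r = -165.
E = (-165) × (184/22289.6) = -1.3620…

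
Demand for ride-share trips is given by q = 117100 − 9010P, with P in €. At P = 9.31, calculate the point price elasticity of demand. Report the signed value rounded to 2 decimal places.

-2.53

dq/dP = −9010. At P = 9.31, q = 117100 − 9010(9.31) = 33216.9.
Ed = (dq/dP)·(P/q) = −9010 × (9.31/33216.9) = -2.5253…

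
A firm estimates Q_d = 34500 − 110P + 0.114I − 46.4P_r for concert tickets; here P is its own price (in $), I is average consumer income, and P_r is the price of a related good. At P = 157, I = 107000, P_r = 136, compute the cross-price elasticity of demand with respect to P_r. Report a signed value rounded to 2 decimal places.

-0.27

At the given values, Q_d = 34500 − 110(157) + 0.114(107000) − 46.4(136) = 23117.6.
∂Q_d/∂P_r = -46.4.
E = (-46.4) × (136/23117.6) = -0.2729…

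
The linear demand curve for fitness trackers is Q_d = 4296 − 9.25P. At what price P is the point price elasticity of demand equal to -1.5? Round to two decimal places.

278.66

Ed = −9.25P/(4296 − 9.25P). Set this equal to -1.5:
9.25P = 1.5·(4296 − 9.25P) ⇒ 9.25P(1 + 1.5) = 1.5·4296
P = 1.5·4296 / (9.25·2.5) = 278.6594…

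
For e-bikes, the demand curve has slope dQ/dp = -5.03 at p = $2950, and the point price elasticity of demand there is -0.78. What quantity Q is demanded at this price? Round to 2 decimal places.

Ed = (dQ/dp)·(p/Q) ⇒ Q = (dQ/dp)·p/Ed = (-5.03)·2950/(-0.78) = 19023.7179…

19023.72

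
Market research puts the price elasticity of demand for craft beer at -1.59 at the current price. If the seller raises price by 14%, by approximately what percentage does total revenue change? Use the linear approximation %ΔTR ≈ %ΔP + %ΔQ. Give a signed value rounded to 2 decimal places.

%ΔQ ≈ Ed × %ΔP = (-1.59) × (+14%) = -22.2600%
%ΔTR ≈ %ΔP + %ΔQ = (+14%) + (-22.2600%) = -8.2600%

-8.26%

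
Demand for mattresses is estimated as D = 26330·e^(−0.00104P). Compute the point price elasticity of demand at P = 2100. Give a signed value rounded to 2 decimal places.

dD/dP = −0.00104·D = -3.08308. At P = 2100, D = 2964.5.
Ed = (dD/dP)·(P/D) = (-3.08308) × (2100/2964.5) = -2.184

-2.18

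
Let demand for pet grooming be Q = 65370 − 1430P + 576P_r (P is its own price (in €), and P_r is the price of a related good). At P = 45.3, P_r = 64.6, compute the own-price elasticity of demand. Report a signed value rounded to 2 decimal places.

-1.71

At the given values, Q = 65370 − 1430(45.3) + 576(64.6) = 37800.6.
∂Q/∂P = −1430.
E = (-1430) × (45.3/37800.6) = -1.7137…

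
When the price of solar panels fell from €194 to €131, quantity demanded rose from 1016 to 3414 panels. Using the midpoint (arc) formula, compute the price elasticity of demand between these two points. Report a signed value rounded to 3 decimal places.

%ΔQ = (3414 − 1016) / [(1016 + 3414)/2] = 2398/2215 = 1.082618…
%ΔP = (131 − 194) / [(194 + 131)/2] = -63/162.5 = -0.387692…
Arc Ed = %ΔQ / %ΔP = (2398/2215) / (-63/162.5) = -2.79246…

-2.792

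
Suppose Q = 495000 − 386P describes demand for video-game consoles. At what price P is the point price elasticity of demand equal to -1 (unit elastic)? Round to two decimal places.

641.19

Ed = −386P/(495000 − 386P). Set this equal to -1:
386P = 1·(495000 − 386P) ⇒ 386P(1 + 1) = 1·495000
P = 1·495000 / (386·2) = 641.1917…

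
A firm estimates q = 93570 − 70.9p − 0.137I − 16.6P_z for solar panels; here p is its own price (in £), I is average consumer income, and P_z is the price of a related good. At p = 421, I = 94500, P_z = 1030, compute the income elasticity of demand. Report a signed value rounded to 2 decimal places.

At the given values, q = 93570 − 70.9(421) − 0.137(94500) − 16.6(1030) = 33676.6.
∂q/∂I = -0.137.
E = (-0.137) × (94500/33676.6) = -0.3844…

-0.38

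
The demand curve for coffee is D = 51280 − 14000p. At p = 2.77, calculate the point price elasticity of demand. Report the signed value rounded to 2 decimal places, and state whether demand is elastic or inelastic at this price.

dD/dp = −14000. At p = 2.77, D = 51280 − 14000(2.77) = 12500.
Ed = (dD/dp)·(p/D) = −14000 × (2.77/12500) = -3.1024
|Ed| = 3.10 > 1, so demand is elastic.

-3.10; elastic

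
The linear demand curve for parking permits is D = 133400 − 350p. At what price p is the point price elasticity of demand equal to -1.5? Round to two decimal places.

Ed = −350p/(133400 − 350p). Set this equal to -1.5:
350p = 1.5·(133400 − 350p) ⇒ 350p(1 + 1.5) = 1.5·133400
p = 1.5·133400 / (350·2.5) = 228.6857…

228.69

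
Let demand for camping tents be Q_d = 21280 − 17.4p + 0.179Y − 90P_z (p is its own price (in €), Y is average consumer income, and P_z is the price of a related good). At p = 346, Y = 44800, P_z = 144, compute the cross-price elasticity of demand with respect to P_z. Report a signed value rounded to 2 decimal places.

-1.26

At the given values, Q_d = 21280 − 17.4(346) + 0.179(44800) − 90(144) = 10318.8.
∂Q_d/∂P_z = -90.
E = (-90) × (144/10318.8) = -1.2559…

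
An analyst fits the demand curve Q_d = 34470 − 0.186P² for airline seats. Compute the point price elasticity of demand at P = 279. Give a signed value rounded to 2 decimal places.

-1.45

dQ_d/dP = −2·0.186·P = -103.788. At P = 279, Q_d = 19991.574.
Ed = (dQ_d/dP)·(P/Q_d) = (-103.788) × (279/19991.574) = -1.4484…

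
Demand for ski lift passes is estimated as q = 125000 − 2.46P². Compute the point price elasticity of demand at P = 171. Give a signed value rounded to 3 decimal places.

-2.711

dq/dP = −2·2.46·P = -841.32. At P = 171, q = 53067.14.
Ed = (dq/dP)·(P/q) = (-841.32) × (171/53067.14) = -2.71101…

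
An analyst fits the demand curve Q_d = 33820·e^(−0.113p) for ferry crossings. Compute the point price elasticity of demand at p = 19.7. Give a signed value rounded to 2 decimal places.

-2.23

dQ_d/dp = −0.113·Q_d = -412.543. At p = 19.7, Q_d = 3650.82.
Ed = (dQ_d/dp)·(p/Q_d) = (-412.543) × (19.7/3650.82) = -2.2261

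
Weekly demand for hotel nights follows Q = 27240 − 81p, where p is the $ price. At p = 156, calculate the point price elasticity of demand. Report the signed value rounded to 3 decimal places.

dQ/dp = −81. At p = 156, Q = 27240 − 81(156) = 14604.
Ed = (dQ/dp)·(p/Q) = −81 × (156/14604) = -0.86524…

-0.865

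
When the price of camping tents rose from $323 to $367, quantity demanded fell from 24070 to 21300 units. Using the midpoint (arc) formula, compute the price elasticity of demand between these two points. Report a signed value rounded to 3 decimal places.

-0.957

%ΔQ = (21300 − 24070) / [(24070 + 21300)/2] = -2770/22685 = -0.122107…
%ΔP = (367 − 323) / [(323 + 367)/2] = 44/345 = 0.127536…
Arc Ed = %ΔQ / %ΔP = (-2770/22685) / (44/345) = -0.95743…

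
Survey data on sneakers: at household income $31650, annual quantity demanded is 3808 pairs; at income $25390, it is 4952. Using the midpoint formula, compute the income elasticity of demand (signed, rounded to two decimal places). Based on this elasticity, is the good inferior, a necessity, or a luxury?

-1.19; inferior

%ΔQ = (4952 − 3808)/[( 3808 + 4952)/2] = 1144/4380 = 0.261187…
%ΔIncome = (25390 − 31650)/[( 31650 + 25390)/2] = -6260/28520 = -0.219495…
E_income = (1144/4380) / (-6260/28520) = -1.1899…
E_income < 0 ⇒ inferior good.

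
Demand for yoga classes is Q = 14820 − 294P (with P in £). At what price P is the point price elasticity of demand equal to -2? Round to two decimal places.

Ed = −294P/(14820 − 294P). Set this equal to -2:
294P = 2·(14820 − 294P) ⇒ 294P(1 + 2) = 2·14820
P = 2·14820 / (294·3) = 33.6054…

33.61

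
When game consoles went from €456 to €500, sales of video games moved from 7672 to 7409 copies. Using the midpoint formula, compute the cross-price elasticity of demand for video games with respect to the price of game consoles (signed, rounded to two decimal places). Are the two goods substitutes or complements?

-0.38; complements

%ΔQ_{video games} = (7409 − 7672)/avg = -263/7540.5 = -0.034878…
%ΔP_{game consoles} = (500 − 456)/avg = 44/478 = 0.092050…
E_cross = (-263/7540.5) / (44/478) = -0.3789…
E_cross < 0 ⇒ the goods are complements.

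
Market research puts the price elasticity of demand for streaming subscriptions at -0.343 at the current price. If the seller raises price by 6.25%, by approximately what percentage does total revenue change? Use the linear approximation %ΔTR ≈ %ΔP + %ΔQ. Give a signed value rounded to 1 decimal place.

%ΔQ ≈ Ed × %ΔP = (-0.343) × (+6.25%) = -2.1438%
%ΔTR ≈ %ΔP + %ΔQ = (+6.25%) + (-2.1438%) = +4.1063%

+4.1%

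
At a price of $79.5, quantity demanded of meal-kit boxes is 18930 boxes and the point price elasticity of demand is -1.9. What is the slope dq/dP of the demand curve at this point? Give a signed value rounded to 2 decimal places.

Ed = (dq/dP)·(P/q) ⇒ dq/dP = Ed·q/P = (-1.9)·18930/79.5 = -452.4150…

-452.42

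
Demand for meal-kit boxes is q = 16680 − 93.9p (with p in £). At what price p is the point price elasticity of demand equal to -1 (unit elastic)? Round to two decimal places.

Ed = −93.9p/(16680 − 93.9p). Set this equal to -1:
93.9p = 1·(16680 − 93.9p) ⇒ 93.9p(1 + 1) = 1·16680
p = 1·16680 / (93.9·2) = 88.8178…

88.82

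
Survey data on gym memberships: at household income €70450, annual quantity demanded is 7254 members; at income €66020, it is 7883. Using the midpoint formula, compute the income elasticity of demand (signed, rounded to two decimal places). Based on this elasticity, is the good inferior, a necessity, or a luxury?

-1.28; inferior

%ΔQ = (7883 − 7254)/[( 7254 + 7883)/2] = 629/7568.5 = 0.083107…
%ΔIncome = (66020 − 70450)/[( 70450 + 66020)/2] = -4430/68235 = -0.064922…
E_income = (629/7568.5) / (-4430/68235) = -1.2801…
E_income < 0 ⇒ inferior good.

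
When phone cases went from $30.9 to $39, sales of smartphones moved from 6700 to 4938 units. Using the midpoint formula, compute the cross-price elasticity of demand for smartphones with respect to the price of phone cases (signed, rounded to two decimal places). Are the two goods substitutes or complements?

-1.31; complements

%ΔQ_{smartphones} = (4938 − 6700)/avg = -1762/5819 = -0.302801…
%ΔP_{phone cases} = (39 − 30.9)/avg = 8.1/34.95 = 0.231759…
E_cross = (-1762/5819) / (8.1/34.95) = -1.3065…
E_cross < 0 ⇒ the goods are complements.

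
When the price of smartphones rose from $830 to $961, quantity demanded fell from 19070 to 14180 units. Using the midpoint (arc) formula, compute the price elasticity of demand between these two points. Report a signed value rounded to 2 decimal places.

-2.01

%ΔQ = (14180 − 19070) / [(19070 + 14180)/2] = -4890/16625 = -0.294135…
%ΔP = (961 − 830) / [(830 + 961)/2] = 131/895.5 = 0.146286…
Arc Ed = %ΔQ / %ΔP = (-4890/16625) / (131/895.5) = -2.0106…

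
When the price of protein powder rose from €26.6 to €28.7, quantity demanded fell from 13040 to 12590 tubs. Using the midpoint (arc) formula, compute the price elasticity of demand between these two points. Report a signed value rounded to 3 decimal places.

-0.462

%ΔQ = (12590 − 13040) / [(13040 + 12590)/2] = -450/12815 = -0.035115…
%ΔP = (28.7 − 26.6) / [(26.6 + 28.7)/2] = 2.1/27.65 = 0.075949…
Arc Ed = %ΔQ / %ΔP = (-450/12815) / (2.1/27.65) = -0.46234…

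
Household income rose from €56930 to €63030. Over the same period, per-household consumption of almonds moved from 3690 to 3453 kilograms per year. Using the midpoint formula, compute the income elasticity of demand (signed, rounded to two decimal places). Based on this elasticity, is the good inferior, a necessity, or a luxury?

%ΔQ = (3453 − 3690)/[( 3690 + 3453)/2] = -237/3571.5 = -0.066358…
%ΔIncome = (63030 − 56930)/[( 56930 + 63030)/2] = 6100/59980 = 0.101700…
E_income = (-237/3571.5) / (6100/59980) = -0.6524…
E_income < 0 ⇒ inferior good.

-0.65; inferior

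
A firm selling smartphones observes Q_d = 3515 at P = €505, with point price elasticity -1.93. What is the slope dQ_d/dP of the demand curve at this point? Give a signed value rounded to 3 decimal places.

-13.434

Ed = (dQ_d/dP)·(P/Q_d) ⇒ dQ_d/dP = Ed·Q_d/P = (-1.93)·3515/505 = -13.43356…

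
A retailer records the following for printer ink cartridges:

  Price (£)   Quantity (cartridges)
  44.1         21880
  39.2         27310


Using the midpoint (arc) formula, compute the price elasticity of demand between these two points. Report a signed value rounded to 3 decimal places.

%ΔQ = (27310 − 21880) / [(21880 + 27310)/2] = 5430/24595 = 0.220776…
%ΔP = (39.2 − 44.1) / [(44.1 + 39.2)/2] = -4.9/41.65 = -0.117647…
Arc Ed = %ΔQ / %ΔP = (5430/24595) / (-4.9/41.65) = -1.87660…

-1.877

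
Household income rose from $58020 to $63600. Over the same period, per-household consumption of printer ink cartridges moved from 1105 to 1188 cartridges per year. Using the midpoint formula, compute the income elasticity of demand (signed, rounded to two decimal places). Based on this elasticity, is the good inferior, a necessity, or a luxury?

%ΔQ = (1188 − 1105)/[( 1105 + 1188)/2] = 83/1146.5 = 0.072394…
%ΔIncome = (63600 − 58020)/[( 58020 + 63600)/2] = 5580/60810 = 0.091761…
E_income = (83/1146.5) / (5580/60810) = 0.7889…
0 < E_income < 1 ⇒ normal good, necessity.

0.79; necessity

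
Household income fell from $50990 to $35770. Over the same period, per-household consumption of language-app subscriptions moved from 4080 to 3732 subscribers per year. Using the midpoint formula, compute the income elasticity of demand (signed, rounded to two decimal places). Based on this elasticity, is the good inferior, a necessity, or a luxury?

0.25; necessity

%ΔQ = (3732 − 4080)/[( 4080 + 3732)/2] = -348/3906 = -0.089093…
%ΔIncome = (35770 − 50990)/[( 50990 + 35770)/2] = -15220/43380 = -0.350852…
E_income = (-348/3906) / (-15220/43380) = 0.2539…
0 < E_income < 1 ⇒ normal good, necessity.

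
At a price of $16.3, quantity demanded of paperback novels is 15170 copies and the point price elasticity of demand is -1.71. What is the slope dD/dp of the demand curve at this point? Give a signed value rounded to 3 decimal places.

Ed = (dD/dp)·(p/D) ⇒ dD/dp = Ed·D/p = (-1.71)·15170/16.3 = -1591.45398…

-1591.454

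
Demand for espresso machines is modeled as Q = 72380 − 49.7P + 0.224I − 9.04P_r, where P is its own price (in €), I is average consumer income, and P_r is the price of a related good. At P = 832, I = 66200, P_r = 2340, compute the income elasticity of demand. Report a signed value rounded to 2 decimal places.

At the given values, Q = 72380 − 49.7(832) + 0.224(66200) − 9.04(2340) = 24704.8.
∂Q/∂I = 0.224.
E = (0.224) × (66200/24704.8) = 0.6002…

0.60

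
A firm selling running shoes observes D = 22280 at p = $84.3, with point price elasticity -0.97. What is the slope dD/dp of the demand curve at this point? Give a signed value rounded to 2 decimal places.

Ed = (dD/dp)·(p/D) ⇒ dD/dp = Ed·D/p = (-0.97)·22280/84.3 = -256.3653…

-256.37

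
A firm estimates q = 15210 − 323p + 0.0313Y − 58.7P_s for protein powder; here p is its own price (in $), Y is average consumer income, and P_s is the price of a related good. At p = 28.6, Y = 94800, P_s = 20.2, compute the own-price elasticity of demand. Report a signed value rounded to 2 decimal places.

At the given values, q = 15210 − 323(28.6) + 0.0313(94800) − 58.7(20.2) = 7753.7.
∂q/∂p = −323.
E = (-323) × (28.6/7753.7) = -1.1914…

-1.19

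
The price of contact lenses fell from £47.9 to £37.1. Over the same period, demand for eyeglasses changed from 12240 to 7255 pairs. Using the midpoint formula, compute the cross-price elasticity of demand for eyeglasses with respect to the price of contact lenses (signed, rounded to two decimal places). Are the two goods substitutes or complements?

%ΔQ_{eyeglasses} = (7255 − 12240)/avg = -4985/9747.5 = -0.511413…
%ΔP_{contact lenses} = (37.1 − 47.9)/avg = -10.8/42.5 = -0.254117…
E_cross = (-4985/9747.5) / (-10.8/42.5) = 2.0125…
E_cross > 0 ⇒ the goods are substitutes.

2.01; substitutes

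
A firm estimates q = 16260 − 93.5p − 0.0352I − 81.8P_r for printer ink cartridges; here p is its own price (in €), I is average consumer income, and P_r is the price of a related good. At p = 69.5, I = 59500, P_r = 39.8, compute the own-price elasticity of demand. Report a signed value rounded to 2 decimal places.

At the given values, q = 16260 − 93.5(69.5) − 0.0352(59500) − 81.8(39.8) = 4411.71.
∂q/∂p = −93.5.
E = (-93.5) × (69.5/4411.71) = -1.4729…

-1.47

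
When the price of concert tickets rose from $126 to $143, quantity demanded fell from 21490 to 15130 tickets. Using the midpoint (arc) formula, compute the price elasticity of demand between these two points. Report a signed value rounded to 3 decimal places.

-2.748

%ΔQ = (15130 − 21490) / [(21490 + 15130)/2] = -6360/18310 = -0.347351…
%ΔP = (143 − 126) / [(126 + 143)/2] = 17/134.5 = 0.126394…
Arc Ed = %ΔQ / %ΔP = (-6360/18310) / (17/134.5) = -2.74816…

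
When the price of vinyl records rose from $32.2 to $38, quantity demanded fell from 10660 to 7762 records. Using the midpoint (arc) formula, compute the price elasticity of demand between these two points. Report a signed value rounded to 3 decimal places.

%ΔQ = (7762 − 10660) / [(10660 + 7762)/2] = -2898/9211 = -0.314623…
%ΔP = (38 − 32.2) / [(32.2 + 38)/2] = 5.8/35.1 = 0.165242…
Arc Ed = %ΔQ / %ΔP = (-2898/9211) / (5.8/35.1) = -1.90401…

-1.904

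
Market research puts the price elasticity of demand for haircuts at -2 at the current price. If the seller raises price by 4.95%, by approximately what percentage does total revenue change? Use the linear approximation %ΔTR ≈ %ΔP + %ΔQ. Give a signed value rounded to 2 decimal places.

-4.95%

%ΔQ ≈ Ed × %ΔP = (-2) × (+4.95%) = -9.9000%
%ΔTR ≈ %ΔP + %ΔQ = (+4.95%) + (-9.9000%) = -4.9500%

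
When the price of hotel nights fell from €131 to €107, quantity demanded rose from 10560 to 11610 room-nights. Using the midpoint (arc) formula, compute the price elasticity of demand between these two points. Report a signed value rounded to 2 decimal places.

%ΔQ = (11610 − 10560) / [(10560 + 11610)/2] = 1050/11085 = 0.094722…
%ΔP = (107 − 131) / [(131 + 107)/2] = -24/119 = -0.201680…
Arc Ed = %ΔQ / %ΔP = (1050/11085) / (-24/119) = -0.4696…

-0.47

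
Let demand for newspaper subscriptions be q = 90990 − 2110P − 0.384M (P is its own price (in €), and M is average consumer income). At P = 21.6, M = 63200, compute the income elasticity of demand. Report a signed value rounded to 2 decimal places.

At the given values, q = 90990 − 2110(21.6) − 0.384(63200) = 21145.2.
∂q/∂M = -0.384.
E = (-0.384) × (63200/21145.2) = -1.1477…

-1.15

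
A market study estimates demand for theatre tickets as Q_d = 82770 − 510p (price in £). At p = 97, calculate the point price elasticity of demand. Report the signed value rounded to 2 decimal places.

dQ_d/dp = −510. At p = 97, Q_d = 82770 − 510(97) = 33300.
Ed = (dQ_d/dp)·(p/Q_d) = −510 × (97/33300) = -1.4855…

-1.49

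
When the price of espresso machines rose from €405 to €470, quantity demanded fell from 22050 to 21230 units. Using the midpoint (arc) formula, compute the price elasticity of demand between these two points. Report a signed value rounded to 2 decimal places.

%ΔQ = (21230 − 22050) / [(22050 + 21230)/2] = -820/21640 = -0.037892…
%ΔP = (470 − 405) / [(405 + 470)/2] = 65/437.5 = 0.148571…
Arc Ed = %ΔQ / %ΔP = (-820/21640) / (65/437.5) = -0.2550…

-0.26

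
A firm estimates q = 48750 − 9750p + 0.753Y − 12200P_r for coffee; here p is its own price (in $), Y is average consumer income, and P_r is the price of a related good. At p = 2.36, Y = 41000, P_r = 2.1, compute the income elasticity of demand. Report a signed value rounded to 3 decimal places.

At the given values, q = 48750 − 9750(2.36) + 0.753(41000) − 12200(2.1) = 30993.
∂q/∂Y = 0.753.
E = (0.753) × (41000/30993) = 0.99612…

0.996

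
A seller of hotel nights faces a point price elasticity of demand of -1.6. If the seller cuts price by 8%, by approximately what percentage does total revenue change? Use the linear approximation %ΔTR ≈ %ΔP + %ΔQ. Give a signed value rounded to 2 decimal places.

+4.80%

%ΔQ ≈ Ed × %ΔP = (-1.6) × (-8%) = +12.8000%
%ΔTR ≈ %ΔP + %ΔQ = (-8%) + (+12.8000%) = +4.8000%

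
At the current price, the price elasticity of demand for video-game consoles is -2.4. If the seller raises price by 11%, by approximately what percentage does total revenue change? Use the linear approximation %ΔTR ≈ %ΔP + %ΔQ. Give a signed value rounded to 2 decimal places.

-15.40%

%ΔQ ≈ Ed × %ΔP = (-2.4) × (+11%) = -26.4000%
%ΔTR ≈ %ΔP + %ΔQ = (+11%) + (-26.4000%) = -15.4000%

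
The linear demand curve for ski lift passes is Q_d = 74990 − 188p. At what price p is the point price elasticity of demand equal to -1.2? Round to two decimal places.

Ed = −188p/(74990 − 188p). Set this equal to -1.2:
188p = 1.2·(74990 − 188p) ⇒ 188p(1 + 1.2) = 1.2·74990
p = 1.2·74990 / (188·2.2) = 217.5725…

217.57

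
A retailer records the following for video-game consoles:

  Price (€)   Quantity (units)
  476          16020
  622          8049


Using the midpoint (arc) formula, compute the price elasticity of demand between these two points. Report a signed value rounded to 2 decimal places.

%ΔQ = (8049 − 16020) / [(16020 + 8049)/2] = -7971/12034.5 = -0.662345…
%ΔP = (622 − 476) / [(476 + 622)/2] = 146/549 = 0.265938…
Arc Ed = %ΔQ / %ΔP = (-7971/12034.5) / (146/549) = -2.4906…

-2.49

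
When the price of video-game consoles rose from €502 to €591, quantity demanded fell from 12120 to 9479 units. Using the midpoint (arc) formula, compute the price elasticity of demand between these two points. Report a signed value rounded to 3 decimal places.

-1.502

%ΔQ = (9479 − 12120) / [(12120 + 9479)/2] = -2641/10799.5 = -0.244548…
%ΔP = (591 − 502) / [(502 + 591)/2] = 89/546.5 = 0.162854…
Arc Ed = %ΔQ / %ΔP = (-2641/10799.5) / (89/546.5) = -1.50163…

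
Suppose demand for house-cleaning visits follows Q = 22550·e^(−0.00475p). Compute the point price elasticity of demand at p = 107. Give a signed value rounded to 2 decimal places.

-0.51

dQ/dp = −0.00475·Q = -64.4332. At p = 107, Q = 13564.9.
Ed = (dQ/dp)·(p/Q) = (-64.4332) × (107/13564.9) = -0.5082…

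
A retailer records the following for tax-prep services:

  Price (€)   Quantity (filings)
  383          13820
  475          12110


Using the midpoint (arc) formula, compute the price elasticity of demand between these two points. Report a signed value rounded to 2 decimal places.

-0.62

%ΔQ = (12110 − 13820) / [(13820 + 12110)/2] = -1710/12965 = -0.131893…
%ΔP = (475 − 383) / [(383 + 475)/2] = 92/429 = 0.214452…
Arc Ed = %ΔQ / %ΔP = (-1710/12965) / (92/429) = -0.6150…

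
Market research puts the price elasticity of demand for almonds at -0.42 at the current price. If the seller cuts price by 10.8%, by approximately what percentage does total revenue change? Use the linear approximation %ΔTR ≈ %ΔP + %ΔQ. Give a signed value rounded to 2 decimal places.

%ΔQ ≈ Ed × %ΔP = (-0.42) × (-10.8%) = +4.5360%
%ΔTR ≈ %ΔP + %ΔQ = (-10.8%) + (+4.5360%) = -6.2640%

-6.26%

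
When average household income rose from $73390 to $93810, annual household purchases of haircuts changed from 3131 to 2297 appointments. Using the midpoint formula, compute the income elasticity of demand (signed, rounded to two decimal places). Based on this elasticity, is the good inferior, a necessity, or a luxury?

%ΔQ = (2297 − 3131)/[( 3131 + 2297)/2] = -834/2714 = -0.307295…
%ΔIncome = (93810 − 73390)/[( 73390 + 93810)/2] = 20420/83600 = 0.244258…
E_income = (-834/2714) / (20420/83600) = -1.2580…
E_income < 0 ⇒ inferior good.

-1.26; inferior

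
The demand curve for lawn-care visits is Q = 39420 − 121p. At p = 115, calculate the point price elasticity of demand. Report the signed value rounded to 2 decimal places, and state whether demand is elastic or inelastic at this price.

-0.55; inelastic

dQ/dp = −121. At p = 115, Q = 39420 − 121(115) = 25505.
Ed = (dQ/dp)·(p/Q) = −121 × (115/25505) = -0.5455…
|Ed| = 0.55 < 1, so demand is inelastic.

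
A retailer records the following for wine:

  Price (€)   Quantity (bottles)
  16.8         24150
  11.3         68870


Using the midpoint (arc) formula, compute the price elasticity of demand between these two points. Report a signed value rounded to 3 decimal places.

-2.456

%ΔQ = (68870 − 24150) / [(24150 + 68870)/2] = 44720/46510 = 0.961513…
%ΔP = (11.3 − 16.8) / [(16.8 + 11.3)/2] = -5.5/14.05 = -0.391459…
Arc Ed = %ΔQ / %ΔP = (44720/46510) / (-5.5/14.05) = -2.45623…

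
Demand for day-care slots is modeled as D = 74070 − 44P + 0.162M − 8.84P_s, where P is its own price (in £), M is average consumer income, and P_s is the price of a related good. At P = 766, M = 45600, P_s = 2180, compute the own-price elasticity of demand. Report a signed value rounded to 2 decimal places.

At the given values, D = 74070 − 44(766) + 0.162(45600) − 8.84(2180) = 28482.
∂D/∂P = −44.
E = (-44) × (766/28482) = -1.1833…

-1.18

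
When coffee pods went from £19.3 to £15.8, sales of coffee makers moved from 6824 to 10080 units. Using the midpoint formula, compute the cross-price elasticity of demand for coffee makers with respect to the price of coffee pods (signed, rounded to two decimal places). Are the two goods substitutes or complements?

%ΔQ_{coffee makers} = (10080 − 6824)/avg = 3256/8452 = 0.385234…
%ΔP_{coffee pods} = (15.8 − 19.3)/avg = -3.5/17.55 = -0.199430…
E_cross = (3256/8452) / (-3.5/17.55) = -1.9316…
E_cross < 0 ⇒ the goods are complements.

-1.93; complements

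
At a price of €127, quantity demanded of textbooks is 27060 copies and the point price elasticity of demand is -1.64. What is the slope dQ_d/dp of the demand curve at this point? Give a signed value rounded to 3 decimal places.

Ed = (dQ_d/dp)·(p/Q_d) ⇒ dQ_d/dp = Ed·Q_d/p = (-1.64)·27060/127 = -349.43622…

-349.436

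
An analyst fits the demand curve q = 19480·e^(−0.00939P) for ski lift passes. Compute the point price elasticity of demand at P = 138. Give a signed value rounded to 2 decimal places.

-1.30

dq/dP = −0.00939·q = -50.0596. At P = 138, q = 5331.16.
Ed = (dq/dP)·(P/q) = (-50.0596) × (138/5331.16) = -1.2958…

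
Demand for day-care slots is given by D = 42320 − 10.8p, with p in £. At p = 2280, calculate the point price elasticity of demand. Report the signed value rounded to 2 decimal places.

dD/dp = −10.8. At p = 2280, D = 42320 − 10.8(2280) = 17696.
Ed = (dD/dp)·(p/D) = −10.8 × (2280/17696) = -1.3915…

-1.39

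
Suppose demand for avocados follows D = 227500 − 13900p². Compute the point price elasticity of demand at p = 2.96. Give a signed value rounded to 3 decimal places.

-2.304

dD/dp = −2·13900·p = -82288. At p = 2.96, D = 105713.76.
Ed = (dD/dp)·(p/D) = (-82288) × (2.96/105713.76) = -2.30407…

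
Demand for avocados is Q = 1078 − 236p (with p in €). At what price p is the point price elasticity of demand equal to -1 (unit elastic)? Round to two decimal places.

2.28

Ed = −236p/(1078 − 236p). Set this equal to -1:
236p = 1·(1078 − 236p) ⇒ 236p(1 + 1) = 1·1078
p = 1·1078 / (236·2) = 2.2838…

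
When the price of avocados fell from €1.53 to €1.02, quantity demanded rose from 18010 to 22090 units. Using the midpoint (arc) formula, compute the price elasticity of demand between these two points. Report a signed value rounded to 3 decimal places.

-0.509

%ΔQ = (22090 − 18010) / [(18010 + 22090)/2] = 4080/20050 = 0.203491…
%ΔP = (1.02 − 1.53) / [(1.53 + 1.02)/2] = -0.51/1.275 = -0.4
Arc Ed = %ΔQ / %ΔP = (4080/20050) / (-0.51/1.275) = -0.50872…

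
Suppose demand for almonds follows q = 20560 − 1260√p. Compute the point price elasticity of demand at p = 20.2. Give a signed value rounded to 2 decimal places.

-0.19

dq/dp = −1260/(2√p) = -140.173. At p = 20.2, q = 14897.
Ed = (dq/dp)·(p/q) = (-140.173) × (20.2/14897) = -0.1900…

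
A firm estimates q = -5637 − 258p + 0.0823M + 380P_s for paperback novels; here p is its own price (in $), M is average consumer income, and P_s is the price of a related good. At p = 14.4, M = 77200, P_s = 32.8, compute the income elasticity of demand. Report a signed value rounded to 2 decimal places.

At the given values, q = -5637 − 258(14.4) + 0.0823(77200) + 380(32.8) = 9465.36.
∂q/∂M = 0.0823.
E = (0.0823) × (77200/9465.36) = 0.6712…

0.67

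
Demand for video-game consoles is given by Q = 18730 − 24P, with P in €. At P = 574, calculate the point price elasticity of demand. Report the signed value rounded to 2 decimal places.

-2.78

dQ/dP = −24. At P = 574, Q = 18730 − 24(574) = 4954.
Ed = (dQ/dP)·(P/Q) = −24 × (574/4954) = -2.7807…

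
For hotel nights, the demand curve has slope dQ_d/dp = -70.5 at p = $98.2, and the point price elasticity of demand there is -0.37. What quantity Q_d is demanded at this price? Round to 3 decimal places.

18711.081

Ed = (dQ_d/dp)·(p/Q_d) ⇒ Q_d = (dQ_d/dp)·p/Ed = (-70.5)·98.2/(-0.37) = 18711.08108…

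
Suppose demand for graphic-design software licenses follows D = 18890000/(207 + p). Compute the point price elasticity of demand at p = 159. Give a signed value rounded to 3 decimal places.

-0.434

dD/dp = −18890000/(207 + p)² = -141.016. At p = 159, D = 51612.
Ed = (dD/dp)·(p/D) = (-141.016) × (159/51612) = -0.43442…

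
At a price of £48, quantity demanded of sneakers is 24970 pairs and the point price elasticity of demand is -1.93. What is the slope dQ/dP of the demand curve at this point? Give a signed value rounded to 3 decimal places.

Ed = (dQ/dP)·(P/Q) ⇒ dQ/dP = Ed·Q/P = (-1.93)·24970/48 = -1004.00208…

-1004.002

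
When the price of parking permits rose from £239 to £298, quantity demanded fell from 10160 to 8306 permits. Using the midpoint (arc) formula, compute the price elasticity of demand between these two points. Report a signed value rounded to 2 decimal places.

-0.91

%ΔQ = (8306 − 10160) / [(10160 + 8306)/2] = -1854/9233 = -0.200801…
%ΔP = (298 − 239) / [(239 + 298)/2] = 59/268.5 = 0.219739…
Arc Ed = %ΔQ / %ΔP = (-1854/9233) / (59/268.5) = -0.9138…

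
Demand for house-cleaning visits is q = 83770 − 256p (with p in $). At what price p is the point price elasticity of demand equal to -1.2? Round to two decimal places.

Ed = −256p/(83770 − 256p). Set this equal to -1.2:
256p = 1.2·(83770 − 256p) ⇒ 256p(1 + 1.2) = 1.2·83770
p = 1.2·83770 / (256·2.2) = 178.4872…

178.49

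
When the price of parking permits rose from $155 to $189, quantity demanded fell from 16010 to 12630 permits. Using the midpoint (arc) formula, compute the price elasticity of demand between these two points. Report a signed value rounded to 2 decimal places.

%ΔQ = (12630 − 16010) / [(16010 + 12630)/2] = -3380/14320 = -0.236033…
%ΔP = (189 − 155) / [(155 + 189)/2] = 34/172 = 0.197674…
Arc Ed = %ΔQ / %ΔP = (-3380/14320) / (34/172) = -1.1940…

-1.19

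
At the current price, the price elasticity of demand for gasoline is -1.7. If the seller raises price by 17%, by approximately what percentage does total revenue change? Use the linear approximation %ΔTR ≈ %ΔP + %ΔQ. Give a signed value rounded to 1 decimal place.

-11.9%

%ΔQ ≈ Ed × %ΔP = (-1.7) × (+17%) = -28.9000%
%ΔTR ≈ %ΔP + %ΔQ = (+17%) + (-28.9000%) = -11.9000%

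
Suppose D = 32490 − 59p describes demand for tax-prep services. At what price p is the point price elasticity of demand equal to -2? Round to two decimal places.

Ed = −59p/(32490 − 59p). Set this equal to -2:
59p = 2·(32490 − 59p) ⇒ 59p(1 + 2) = 2·32490
p = 2·32490 / (59·3) = 367.1186…

367.12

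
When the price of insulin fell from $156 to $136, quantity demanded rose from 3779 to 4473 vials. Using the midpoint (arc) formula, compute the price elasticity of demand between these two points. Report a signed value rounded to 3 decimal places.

%ΔQ = (4473 − 3779) / [(3779 + 4473)/2] = 694/4126 = 0.168201…
%ΔP = (136 − 156) / [(156 + 136)/2] = -20/146 = -0.136986…
Arc Ed = %ΔQ / %ΔP = (694/4126) / (-20/146) = -1.22787…

-1.228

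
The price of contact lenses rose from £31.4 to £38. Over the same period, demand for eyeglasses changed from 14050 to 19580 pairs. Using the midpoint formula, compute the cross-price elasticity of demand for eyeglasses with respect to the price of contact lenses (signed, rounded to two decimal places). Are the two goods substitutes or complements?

%ΔQ_{eyeglasses} = (19580 − 14050)/avg = 5530/16815 = 0.328873…
%ΔP_{contact lenses} = (38 − 31.4)/avg = 6.6/34.7 = 0.190201…
E_cross = (5530/16815) / (6.6/34.7) = 1.7290…
E_cross > 0 ⇒ the goods are substitutes.

1.73; substitutes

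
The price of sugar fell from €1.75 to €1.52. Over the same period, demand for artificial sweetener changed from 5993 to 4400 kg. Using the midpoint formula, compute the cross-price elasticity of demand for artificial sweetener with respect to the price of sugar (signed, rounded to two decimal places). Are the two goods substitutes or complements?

2.18; substitutes

%ΔQ_{artificial sweetener} = (4400 − 5993)/avg = -1593/5196.5 = -0.306552…
%ΔP_{sugar} = (1.52 − 1.75)/avg = -0.23/1.635 = -0.140672…
E_cross = (-1593/5196.5) / (-0.23/1.635) = 2.1791…
E_cross > 0 ⇒ the goods are substitutes.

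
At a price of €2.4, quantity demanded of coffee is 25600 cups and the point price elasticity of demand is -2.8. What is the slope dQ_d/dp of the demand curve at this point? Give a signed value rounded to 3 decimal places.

Ed = (dQ_d/dp)·(p/Q_d) ⇒ dQ_d/dp = Ed·Q_d/p = (-2.8)·25600/2.4 = -29866.66666…

-29866.667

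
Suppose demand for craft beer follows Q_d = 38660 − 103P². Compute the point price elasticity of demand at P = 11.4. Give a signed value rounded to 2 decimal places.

-1.06

dQ_d/dP = −2·103·P = -2348.4. At P = 11.4, Q_d = 25274.12.
Ed = (dQ_d/dP)·(P/Q_d) = (-2348.4) × (11.4/25274.12) = -1.0592…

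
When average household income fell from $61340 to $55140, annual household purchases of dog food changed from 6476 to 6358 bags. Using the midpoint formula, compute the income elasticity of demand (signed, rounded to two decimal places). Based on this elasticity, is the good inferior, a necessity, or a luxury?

%ΔQ = (6358 − 6476)/[( 6476 + 6358)/2] = -118/6417 = -0.018388…
%ΔIncome = (55140 − 61340)/[( 61340 + 55140)/2] = -6200/58240 = -0.106456…
E_income = (-118/6417) / (-6200/58240) = 0.1727…
0 < E_income < 1 ⇒ normal good, necessity.

0.17; necessity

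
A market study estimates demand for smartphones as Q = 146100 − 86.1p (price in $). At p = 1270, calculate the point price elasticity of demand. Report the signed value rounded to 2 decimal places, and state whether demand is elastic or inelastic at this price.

-2.98; elastic

dQ/dp = −86.1. At p = 1270, Q = 146100 − 86.1(1270) = 36753.
Ed = (dQ/dp)·(p/Q) = −86.1 × (1270/36753) = -2.9751…
|Ed| = 2.98 > 1, so demand is elastic.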